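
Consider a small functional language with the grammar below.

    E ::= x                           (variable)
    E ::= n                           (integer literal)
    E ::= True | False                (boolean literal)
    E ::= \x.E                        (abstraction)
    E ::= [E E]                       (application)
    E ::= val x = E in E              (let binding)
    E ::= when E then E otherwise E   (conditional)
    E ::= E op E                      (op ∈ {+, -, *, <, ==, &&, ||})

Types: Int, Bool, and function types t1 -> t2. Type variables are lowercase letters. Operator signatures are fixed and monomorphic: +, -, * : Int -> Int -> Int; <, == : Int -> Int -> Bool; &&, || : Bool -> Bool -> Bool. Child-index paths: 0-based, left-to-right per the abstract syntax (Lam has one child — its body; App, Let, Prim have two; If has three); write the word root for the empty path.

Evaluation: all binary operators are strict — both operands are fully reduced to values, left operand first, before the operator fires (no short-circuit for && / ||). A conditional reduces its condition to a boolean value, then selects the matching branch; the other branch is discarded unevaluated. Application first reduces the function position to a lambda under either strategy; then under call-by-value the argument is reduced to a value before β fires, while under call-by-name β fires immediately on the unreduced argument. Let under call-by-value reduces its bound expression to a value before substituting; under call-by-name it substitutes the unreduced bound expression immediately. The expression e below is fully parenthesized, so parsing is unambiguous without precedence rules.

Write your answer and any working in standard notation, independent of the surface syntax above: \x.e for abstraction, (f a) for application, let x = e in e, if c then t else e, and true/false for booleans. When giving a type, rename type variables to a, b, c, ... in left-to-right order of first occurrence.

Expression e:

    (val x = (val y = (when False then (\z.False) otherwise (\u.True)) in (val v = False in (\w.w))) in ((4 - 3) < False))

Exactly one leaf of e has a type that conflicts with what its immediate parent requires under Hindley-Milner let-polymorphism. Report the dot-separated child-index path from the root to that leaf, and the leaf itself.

Derivation:
  unify Bool ~ Bool
\z._ : a -> Bool
\u._ : b -> Bool
  unify a -> Bool ~ b -> Bool
  unify a ~ b
  unify Bool ~ Bool
let y : forall. b -> Bool
let v : Bool
w : c
\w._ : c -> c
let x : forall. c -> c
  unify Int ~ Int
  unify Int ~ Int
  unify Int ~ Int
  unify Bool ~ Int
  FAIL: mismatch Bool ~ Int

Answer: 1.1 : false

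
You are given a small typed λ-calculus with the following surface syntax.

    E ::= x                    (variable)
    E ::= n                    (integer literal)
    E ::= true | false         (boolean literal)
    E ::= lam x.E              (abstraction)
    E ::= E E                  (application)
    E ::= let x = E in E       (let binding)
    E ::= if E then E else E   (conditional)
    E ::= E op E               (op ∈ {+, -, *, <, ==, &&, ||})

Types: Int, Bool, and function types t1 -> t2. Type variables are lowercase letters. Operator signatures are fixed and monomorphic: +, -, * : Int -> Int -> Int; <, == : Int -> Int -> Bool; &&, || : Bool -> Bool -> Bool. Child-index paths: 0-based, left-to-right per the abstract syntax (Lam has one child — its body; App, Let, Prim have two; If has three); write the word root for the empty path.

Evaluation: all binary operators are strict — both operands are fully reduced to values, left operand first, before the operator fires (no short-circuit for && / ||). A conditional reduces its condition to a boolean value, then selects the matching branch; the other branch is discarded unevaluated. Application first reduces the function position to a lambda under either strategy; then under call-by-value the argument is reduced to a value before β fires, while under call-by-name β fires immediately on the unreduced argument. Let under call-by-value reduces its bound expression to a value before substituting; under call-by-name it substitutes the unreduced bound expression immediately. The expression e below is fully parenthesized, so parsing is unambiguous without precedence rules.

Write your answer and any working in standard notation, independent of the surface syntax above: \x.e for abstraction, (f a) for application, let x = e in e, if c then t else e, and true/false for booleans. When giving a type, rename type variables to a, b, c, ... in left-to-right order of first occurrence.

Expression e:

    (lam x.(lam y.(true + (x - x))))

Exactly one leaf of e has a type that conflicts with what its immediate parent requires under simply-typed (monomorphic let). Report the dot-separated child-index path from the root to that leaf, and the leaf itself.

Answer: 0.0.0 : true

Trace:
  unify Bool ~ Int
  FAIL: mismatch Bool ~ Int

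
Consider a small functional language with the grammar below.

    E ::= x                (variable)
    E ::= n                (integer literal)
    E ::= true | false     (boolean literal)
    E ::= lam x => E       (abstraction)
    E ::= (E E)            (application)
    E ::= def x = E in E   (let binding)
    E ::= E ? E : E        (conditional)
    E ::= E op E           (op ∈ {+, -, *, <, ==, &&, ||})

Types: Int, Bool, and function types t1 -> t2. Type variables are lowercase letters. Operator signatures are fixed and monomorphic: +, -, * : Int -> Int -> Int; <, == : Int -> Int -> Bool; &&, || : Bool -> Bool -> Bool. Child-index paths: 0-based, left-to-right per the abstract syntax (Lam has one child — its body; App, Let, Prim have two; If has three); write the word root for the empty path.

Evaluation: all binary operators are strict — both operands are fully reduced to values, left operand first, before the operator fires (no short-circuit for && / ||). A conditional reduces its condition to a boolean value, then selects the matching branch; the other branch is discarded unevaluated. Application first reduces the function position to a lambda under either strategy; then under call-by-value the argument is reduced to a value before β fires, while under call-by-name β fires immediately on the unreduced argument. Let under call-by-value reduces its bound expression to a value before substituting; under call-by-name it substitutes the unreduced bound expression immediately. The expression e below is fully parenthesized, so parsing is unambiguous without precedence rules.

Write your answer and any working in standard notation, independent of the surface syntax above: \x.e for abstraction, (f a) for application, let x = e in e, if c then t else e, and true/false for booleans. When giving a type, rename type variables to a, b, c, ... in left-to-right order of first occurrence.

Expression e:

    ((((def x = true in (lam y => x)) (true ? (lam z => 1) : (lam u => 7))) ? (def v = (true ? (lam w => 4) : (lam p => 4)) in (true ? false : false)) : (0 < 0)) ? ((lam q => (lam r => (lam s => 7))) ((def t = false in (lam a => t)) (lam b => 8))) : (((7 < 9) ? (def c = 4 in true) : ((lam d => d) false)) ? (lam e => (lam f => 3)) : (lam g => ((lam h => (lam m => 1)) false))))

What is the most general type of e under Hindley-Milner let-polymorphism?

Working:
let x : Bool
x : Bool
\y._ : a -> Bool
  unify Bool ~ Bool
\z._ : b -> Int
\u._ : c -> Int
  unify b -> Int ~ c -> Int
  unify b ~ c
  unify Int ~ Int
  unify a -> Bool ~ (c -> Int) -> d
  unify a ~ c -> Int
  unify Bool ~ d
_ _ : Bool
  unify Bool ~ Bool
  unify Bool ~ Bool
\w._ : e -> Int
\p._ : f -> Int
  unify e -> Int ~ f -> Int
  unify e ~ f
  unify Int ~ Int
let v : forall. f -> Int
  unify Bool ~ Bool
  unify Bool ~ Bool
  unify Int ~ Int
  unify Int ~ Int
  unify Bool ~ Bool
  unify Bool ~ Bool
\s._ : i -> Int
\r._ : h -> i -> Int
\q._ : g -> h -> i -> Int
let t : Bool
t : Bool
\a._ : j -> Bool
\b._ : k -> Int
  unify j -> Bool ~ (k -> Int) -> l
  unify j ~ k -> Int
  unify Bool ~ l
_ _ : Bool
  unify g -> h -> i -> Int ~ Bool -> m
  unify g ~ Bool
  unify h -> i -> Int ~ m
_ _ : h -> i -> Int
  unify Int ~ Int
  unify Int ~ Int
  unify Bool ~ Bool
let c : Int
d : n
\d._ : n -> n
  unify n -> n ~ Bool -> o
  unify n ~ Bool
  unify Bool ~ o
_ _ : Bool
  unify Bool ~ Bool
  unify Bool ~ Bool
\f._ : q -> Int
\e._ : p -> q -> Int
\m._ : t -> Int
\h._ : s -> t -> Int
  unify s -> t -> Int ~ Bool -> u
  unify s ~ Bool
  unify t -> Int ~ u
_ _ : t -> Int
\g._ : r -> t -> Int
  unify p -> q -> Int ~ r -> t -> Int
  unify p ~ r
  unify q -> Int ~ t -> Int
  unify q ~ t
  unify Int ~ Int
  unify h -> i -> Int ~ r -> t -> Int
  unify h ~ r
  unify i -> Int ~ t -> Int
  unify i ~ t
  unify Int ~ Int

Answer: a -> b -> Int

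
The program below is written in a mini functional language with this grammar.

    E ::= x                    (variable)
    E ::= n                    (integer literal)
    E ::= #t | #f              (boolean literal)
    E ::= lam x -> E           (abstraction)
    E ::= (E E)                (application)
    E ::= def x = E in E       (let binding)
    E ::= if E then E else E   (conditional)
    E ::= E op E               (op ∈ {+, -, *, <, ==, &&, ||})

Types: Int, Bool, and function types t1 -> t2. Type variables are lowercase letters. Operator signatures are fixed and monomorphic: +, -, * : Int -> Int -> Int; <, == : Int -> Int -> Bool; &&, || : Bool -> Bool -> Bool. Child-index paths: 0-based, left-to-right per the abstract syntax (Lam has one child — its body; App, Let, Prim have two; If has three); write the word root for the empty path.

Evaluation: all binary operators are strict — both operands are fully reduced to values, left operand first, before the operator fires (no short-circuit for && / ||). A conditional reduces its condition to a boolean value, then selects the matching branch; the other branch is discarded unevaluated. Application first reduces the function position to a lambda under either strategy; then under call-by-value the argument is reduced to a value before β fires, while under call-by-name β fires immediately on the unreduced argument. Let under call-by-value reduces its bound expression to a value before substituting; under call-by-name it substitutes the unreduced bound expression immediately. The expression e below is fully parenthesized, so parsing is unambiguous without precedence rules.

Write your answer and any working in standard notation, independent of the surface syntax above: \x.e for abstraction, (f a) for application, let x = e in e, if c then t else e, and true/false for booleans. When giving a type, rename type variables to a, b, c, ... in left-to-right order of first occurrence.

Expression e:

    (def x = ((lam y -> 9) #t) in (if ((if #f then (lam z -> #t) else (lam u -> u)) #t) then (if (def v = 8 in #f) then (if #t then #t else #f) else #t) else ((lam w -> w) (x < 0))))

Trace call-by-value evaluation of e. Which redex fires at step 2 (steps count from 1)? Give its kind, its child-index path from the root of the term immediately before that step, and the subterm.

Derivation:
step 0: (let x = ((\y.9) true) in (if ((if false then (\z.true) else (\u.u)) true) then (if (let v = 8 in false) then (if true then true else false) else true) else ((\w.w) (x < 0))))
step 1: [beta@0] (let x = 9 in (if ((if false then (\z.true) else (\u.u)) true) then (if (let v = 8 in false) then (if true then true else false) else true) else ((\w.w) (x < 0))))
step 2: [let@root] (if ((if false then (\z.true) else (\u.u)) true) then (if (let v = 8 in false) then (if true then true else false) else true) else ((\w.w) (9 < 0)))

Answer: let at root : (let x = 9 in (if ((if false then (\z.true) else (\u.u)) true) then (if (let v = 8 in false) then (if true then true else false) else true) else ((\w.w) (x < 0))))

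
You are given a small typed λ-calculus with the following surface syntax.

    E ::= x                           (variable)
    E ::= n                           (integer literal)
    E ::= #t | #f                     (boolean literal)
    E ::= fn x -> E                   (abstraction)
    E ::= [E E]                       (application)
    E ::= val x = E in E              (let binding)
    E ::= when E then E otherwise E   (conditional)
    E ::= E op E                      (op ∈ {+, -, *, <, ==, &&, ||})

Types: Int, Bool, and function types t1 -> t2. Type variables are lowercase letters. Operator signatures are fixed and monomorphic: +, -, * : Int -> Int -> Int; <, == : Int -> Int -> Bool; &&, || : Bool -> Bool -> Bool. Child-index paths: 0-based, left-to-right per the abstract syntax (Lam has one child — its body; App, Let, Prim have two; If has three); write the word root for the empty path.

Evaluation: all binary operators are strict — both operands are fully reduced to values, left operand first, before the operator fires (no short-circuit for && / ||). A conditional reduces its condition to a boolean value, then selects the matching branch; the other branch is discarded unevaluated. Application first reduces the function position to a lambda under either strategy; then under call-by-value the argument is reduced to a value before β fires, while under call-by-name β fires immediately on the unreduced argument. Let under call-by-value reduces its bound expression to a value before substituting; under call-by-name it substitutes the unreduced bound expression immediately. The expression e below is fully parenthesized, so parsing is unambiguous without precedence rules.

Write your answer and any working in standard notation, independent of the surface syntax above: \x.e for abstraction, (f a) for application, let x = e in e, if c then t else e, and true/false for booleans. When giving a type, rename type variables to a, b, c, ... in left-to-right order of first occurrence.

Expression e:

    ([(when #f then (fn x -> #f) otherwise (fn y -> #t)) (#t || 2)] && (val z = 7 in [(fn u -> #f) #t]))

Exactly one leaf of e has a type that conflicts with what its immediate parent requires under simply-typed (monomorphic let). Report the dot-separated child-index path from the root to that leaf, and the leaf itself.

Trace:
  unify Bool ~ Bool
\x._ : a -> Bool
\y._ : b -> Bool
  unify a -> Bool ~ b -> Bool
  unify a ~ b
  unify Bool ~ Bool
  unify Bool ~ Bool
  unify Int ~ Bool
  FAIL: mismatch Int ~ Bool

Answer: 0.1.1 : 2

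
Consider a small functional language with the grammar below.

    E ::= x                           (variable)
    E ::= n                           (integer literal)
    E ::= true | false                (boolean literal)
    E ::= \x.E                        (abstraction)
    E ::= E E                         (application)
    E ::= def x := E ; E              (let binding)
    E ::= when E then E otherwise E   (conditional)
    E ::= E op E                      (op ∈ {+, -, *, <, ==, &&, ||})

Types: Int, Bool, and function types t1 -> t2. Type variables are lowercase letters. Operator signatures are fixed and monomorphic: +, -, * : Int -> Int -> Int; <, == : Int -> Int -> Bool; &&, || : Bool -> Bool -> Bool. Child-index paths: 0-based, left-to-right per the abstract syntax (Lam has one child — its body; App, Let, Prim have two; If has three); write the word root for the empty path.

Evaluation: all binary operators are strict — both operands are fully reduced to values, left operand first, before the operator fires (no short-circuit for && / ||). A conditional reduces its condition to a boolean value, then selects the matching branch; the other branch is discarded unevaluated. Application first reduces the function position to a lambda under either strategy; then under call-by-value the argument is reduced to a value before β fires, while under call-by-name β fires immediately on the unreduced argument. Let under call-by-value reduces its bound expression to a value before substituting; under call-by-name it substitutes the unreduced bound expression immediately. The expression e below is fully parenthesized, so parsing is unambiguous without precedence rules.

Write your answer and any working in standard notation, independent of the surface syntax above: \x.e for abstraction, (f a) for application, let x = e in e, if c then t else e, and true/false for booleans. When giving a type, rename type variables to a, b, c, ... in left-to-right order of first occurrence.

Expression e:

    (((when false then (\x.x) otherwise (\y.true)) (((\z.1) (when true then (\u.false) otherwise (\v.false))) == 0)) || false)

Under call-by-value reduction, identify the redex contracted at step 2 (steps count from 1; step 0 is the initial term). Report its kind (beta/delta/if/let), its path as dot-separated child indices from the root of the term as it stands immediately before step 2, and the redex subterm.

Working:
step 0: (((if false then (\x.x) else (\y.true)) (((\z.1) (if true then (\u.false) else (\v.false))) == 0)) || false)
step 1: [if@0.0] (((\y.true) (((\z.1) (if true then (\u.false) else (\v.false))) == 0)) || false)
step 2: [if@0.1.0.1] (((\y.true) (((\z.1) (\u.false)) == 0)) || false)

Answer: if at 0.1.0.1 : (if true then (\u.false) else (\v.false))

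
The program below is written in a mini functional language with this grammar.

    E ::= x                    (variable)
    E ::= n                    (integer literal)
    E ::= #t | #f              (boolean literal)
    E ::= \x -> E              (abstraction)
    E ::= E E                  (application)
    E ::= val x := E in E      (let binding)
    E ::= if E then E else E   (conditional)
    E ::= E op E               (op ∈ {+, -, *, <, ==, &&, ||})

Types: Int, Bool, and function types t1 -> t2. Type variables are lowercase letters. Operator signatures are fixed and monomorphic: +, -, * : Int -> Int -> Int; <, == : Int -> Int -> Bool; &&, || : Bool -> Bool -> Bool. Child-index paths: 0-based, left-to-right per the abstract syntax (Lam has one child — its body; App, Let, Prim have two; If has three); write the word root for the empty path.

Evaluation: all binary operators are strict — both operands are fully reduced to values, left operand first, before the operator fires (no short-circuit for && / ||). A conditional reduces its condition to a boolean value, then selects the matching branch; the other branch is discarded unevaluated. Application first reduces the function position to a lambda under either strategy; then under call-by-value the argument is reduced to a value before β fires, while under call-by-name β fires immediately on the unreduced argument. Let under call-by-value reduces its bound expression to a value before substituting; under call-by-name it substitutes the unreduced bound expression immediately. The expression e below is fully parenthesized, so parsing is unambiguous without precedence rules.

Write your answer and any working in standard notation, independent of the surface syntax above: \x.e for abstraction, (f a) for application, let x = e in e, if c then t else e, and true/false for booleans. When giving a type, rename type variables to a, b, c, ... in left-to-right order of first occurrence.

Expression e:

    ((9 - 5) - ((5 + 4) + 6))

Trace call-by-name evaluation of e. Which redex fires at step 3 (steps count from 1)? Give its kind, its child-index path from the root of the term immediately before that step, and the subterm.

Trace:
step 0: ((9 - 5) - ((5 + 4) + 6))
step 1: [delta@0] (4 - ((5 + 4) + 6))
step 2: [delta@1.0] (4 - (9 + 6))
step 3: [delta@1] (4 - 15)

Answer: delta at 1 : (9 + 6)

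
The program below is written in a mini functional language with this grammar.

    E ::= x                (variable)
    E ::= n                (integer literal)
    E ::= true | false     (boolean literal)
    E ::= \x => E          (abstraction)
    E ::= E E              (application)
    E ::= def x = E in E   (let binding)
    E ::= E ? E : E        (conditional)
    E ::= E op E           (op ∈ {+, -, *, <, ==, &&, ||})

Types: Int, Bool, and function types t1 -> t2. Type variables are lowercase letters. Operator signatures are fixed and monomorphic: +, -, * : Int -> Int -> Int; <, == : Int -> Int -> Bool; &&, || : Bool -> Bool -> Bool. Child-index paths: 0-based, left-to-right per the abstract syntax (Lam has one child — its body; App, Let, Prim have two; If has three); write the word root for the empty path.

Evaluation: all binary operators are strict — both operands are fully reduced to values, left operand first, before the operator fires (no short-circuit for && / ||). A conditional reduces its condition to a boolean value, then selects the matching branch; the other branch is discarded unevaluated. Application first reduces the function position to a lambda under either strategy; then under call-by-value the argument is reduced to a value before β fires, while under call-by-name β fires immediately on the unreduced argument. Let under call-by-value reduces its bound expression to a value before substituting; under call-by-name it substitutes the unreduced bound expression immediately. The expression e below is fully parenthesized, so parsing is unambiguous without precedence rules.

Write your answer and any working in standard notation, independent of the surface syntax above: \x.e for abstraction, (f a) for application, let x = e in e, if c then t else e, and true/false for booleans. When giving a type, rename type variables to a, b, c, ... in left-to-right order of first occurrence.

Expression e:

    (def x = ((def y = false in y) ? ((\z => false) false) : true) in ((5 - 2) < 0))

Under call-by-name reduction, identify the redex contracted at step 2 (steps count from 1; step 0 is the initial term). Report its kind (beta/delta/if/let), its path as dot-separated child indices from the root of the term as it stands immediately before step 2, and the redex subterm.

Trace:
step 0: (let x = (if (let y = false in y) then ((\z.false) false) else true) in ((5 - 2) < 0))
step 1: [let@root] ((5 - 2) < 0)
step 2: [delta@0] (3 < 0)

Answer: delta at 0 : (5 - 2)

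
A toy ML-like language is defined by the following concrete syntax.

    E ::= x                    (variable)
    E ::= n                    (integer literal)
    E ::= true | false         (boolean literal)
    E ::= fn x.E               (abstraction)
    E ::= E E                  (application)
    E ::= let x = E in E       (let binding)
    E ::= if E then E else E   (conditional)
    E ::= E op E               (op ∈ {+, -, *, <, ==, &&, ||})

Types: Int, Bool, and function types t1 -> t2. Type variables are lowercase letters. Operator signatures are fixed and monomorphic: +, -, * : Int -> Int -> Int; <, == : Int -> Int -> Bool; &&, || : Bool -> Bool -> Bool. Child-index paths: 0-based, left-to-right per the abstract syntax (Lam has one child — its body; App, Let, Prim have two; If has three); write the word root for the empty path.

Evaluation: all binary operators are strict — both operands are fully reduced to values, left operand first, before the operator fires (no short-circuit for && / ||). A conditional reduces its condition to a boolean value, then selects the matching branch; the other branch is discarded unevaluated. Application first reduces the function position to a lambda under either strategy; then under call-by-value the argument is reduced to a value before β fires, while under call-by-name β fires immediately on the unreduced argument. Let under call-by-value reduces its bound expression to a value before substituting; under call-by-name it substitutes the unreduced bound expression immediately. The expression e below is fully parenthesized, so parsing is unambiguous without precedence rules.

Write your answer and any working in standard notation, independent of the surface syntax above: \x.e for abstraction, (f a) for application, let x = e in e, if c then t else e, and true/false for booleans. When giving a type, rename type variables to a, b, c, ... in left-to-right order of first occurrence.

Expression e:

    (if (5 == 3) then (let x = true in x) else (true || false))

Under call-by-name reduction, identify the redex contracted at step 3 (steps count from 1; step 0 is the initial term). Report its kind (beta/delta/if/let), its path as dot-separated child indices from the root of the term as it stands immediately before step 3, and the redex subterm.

Trace:
step 0: (if (5 == 3) then (let x = true in x) else (true || false))
step 1: [delta@0] (if false then (let x = true in x) else (true || false))
step 2: [if@root] (true || false)
step 3: [delta@root] true

Answer: delta at root : (true || false)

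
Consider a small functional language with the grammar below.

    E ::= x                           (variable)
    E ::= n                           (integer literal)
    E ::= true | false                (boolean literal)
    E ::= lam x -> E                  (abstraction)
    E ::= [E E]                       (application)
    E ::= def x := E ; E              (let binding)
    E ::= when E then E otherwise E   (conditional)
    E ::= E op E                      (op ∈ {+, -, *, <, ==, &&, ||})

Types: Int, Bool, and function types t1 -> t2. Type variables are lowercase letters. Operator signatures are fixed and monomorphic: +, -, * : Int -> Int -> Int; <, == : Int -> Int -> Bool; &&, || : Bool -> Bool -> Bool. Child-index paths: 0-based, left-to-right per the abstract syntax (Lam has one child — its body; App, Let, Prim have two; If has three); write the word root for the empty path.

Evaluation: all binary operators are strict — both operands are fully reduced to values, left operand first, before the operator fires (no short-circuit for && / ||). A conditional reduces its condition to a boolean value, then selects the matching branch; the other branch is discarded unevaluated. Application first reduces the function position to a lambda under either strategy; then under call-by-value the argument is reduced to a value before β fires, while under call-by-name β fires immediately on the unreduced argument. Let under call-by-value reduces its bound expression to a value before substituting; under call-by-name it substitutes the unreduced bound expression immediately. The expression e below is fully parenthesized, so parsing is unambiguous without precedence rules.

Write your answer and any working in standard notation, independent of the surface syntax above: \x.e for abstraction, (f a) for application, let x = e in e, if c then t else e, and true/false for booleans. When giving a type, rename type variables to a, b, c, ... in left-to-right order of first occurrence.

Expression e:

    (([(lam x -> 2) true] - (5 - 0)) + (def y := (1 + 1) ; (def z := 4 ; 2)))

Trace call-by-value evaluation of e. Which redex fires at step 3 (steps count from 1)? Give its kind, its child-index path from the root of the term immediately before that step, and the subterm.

Working:
step 0: ((((\x.2) true) - (5 - 0)) + (let y = (1 + 1) in (let z = 4 in 2)))
step 1: [beta@0.0] ((2 - (5 - 0)) + (let y = (1 + 1) in (let z = 4 in 2)))
step 2: [delta@0.1] ((2 - 5) + (let y = (1 + 1) in (let z = 4 in 2)))
step 3: [delta@0] (-3 + (let y = (1 + 1) in (let z = 4 in 2)))

Answer: delta at 0 : (2 - 5)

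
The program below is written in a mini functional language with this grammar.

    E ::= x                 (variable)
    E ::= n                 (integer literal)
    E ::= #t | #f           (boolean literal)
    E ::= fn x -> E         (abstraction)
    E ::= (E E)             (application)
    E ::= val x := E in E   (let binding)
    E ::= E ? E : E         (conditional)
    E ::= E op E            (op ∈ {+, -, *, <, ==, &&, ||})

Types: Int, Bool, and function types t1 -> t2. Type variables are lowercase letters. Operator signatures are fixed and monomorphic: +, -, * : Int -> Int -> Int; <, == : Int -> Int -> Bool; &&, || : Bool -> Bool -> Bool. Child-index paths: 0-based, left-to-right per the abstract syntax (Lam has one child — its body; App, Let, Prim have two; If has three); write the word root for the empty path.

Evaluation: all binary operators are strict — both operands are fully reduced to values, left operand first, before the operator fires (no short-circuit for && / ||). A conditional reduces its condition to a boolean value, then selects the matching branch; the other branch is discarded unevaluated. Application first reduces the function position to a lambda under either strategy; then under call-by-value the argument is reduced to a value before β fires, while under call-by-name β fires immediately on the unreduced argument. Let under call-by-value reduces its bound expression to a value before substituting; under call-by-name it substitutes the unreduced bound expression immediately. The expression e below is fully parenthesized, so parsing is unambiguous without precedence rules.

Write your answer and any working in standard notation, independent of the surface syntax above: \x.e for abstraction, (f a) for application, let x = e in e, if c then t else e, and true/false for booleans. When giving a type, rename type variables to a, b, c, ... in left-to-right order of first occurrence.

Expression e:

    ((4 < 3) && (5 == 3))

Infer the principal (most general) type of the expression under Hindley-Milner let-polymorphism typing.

Derivation:
  unify Int ~ Int
  unify Int ~ Int
  unify Bool ~ Bool
  unify Int ~ Int
  unify Int ~ Int
  unify Bool ~ Bool

Answer: Bool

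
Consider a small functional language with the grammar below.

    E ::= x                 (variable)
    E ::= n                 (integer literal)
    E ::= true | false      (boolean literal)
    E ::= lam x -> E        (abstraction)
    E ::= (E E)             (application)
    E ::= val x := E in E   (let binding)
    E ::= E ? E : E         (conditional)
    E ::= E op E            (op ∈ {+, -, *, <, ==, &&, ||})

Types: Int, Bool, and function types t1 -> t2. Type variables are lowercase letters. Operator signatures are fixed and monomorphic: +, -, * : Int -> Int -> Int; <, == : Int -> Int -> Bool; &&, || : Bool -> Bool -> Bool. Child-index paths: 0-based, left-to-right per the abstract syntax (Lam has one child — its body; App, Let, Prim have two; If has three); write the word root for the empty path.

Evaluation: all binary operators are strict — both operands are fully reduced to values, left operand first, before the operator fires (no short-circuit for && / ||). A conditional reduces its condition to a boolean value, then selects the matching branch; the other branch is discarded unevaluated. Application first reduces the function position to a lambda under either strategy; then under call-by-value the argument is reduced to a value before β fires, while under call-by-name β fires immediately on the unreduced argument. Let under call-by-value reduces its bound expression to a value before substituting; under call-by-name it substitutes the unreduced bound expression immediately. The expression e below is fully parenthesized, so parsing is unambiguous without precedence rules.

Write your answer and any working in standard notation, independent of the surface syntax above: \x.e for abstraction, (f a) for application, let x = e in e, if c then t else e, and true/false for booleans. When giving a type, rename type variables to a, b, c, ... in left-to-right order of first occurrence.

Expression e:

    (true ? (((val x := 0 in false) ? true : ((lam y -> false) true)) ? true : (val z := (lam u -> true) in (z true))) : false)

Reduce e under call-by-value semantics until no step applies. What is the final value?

Answer: true

Working:
step 0: (if true then (if (if (let x = 0 in false) then true else ((\y.false) true)) then true else (let z = (\u.true) in (z true))) else false)
step 1: [if@root] (if (if (let x = 0 in false) then true else ((\y.false) true)) then true else (let z = (\u.true) in (z true)))
step 2: [let@0.0] (if (if false then true else ((\y.false) true)) then true else (let z = (\u.true) in (z true)))
step 3: [if@0] (if ((\y.false) true) then true else (let z = (\u.true) in (z true)))
step 4: [beta@0] (if false then true else (let z = (\u.true) in (z true)))
step 5: [if@root] (let z = (\u.true) in (z true))
step 6: [let@root] ((\u.true) true)
step 7: [beta@root] true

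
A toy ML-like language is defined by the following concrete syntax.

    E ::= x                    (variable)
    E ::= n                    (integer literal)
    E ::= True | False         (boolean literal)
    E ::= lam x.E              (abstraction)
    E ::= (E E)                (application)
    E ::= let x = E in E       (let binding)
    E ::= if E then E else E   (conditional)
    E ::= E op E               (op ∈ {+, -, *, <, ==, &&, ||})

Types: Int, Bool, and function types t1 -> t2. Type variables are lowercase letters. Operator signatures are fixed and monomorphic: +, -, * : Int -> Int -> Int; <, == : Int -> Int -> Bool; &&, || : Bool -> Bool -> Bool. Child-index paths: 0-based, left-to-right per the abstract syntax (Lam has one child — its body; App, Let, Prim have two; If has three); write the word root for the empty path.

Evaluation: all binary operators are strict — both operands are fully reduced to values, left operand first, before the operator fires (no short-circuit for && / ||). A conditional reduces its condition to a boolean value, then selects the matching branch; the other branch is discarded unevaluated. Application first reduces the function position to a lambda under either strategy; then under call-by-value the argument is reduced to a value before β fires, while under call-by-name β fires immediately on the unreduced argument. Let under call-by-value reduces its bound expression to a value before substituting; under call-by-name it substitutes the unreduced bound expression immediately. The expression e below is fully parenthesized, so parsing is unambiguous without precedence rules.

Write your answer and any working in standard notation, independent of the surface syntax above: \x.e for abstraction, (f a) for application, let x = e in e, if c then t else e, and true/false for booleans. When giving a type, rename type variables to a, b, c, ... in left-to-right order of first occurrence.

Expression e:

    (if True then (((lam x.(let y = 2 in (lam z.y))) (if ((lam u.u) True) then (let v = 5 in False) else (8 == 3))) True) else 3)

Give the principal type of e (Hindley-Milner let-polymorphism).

Answer: Int

Working:
  unify Bool ~ Bool
let y : Int
y : Int
\z._ : b -> Int
\x._ : a -> b -> Int
u : c
\u._ : c -> c
  unify c -> c ~ Bool -> d
  unify c ~ Bool
  unify Bool ~ d
_ _ : Bool
  unify Bool ~ Bool
let v : Int
  unify Int ~ Int
  unify Int ~ Int
  unify Bool ~ Bool
  unify a -> b -> Int ~ Bool -> e
  unify a ~ Bool
  unify b -> Int ~ e
_ _ : b -> Int
  unify b -> Int ~ Bool -> f
  unify b ~ Bool
  unify Int ~ f
_ _ : Int
  unify Int ~ Int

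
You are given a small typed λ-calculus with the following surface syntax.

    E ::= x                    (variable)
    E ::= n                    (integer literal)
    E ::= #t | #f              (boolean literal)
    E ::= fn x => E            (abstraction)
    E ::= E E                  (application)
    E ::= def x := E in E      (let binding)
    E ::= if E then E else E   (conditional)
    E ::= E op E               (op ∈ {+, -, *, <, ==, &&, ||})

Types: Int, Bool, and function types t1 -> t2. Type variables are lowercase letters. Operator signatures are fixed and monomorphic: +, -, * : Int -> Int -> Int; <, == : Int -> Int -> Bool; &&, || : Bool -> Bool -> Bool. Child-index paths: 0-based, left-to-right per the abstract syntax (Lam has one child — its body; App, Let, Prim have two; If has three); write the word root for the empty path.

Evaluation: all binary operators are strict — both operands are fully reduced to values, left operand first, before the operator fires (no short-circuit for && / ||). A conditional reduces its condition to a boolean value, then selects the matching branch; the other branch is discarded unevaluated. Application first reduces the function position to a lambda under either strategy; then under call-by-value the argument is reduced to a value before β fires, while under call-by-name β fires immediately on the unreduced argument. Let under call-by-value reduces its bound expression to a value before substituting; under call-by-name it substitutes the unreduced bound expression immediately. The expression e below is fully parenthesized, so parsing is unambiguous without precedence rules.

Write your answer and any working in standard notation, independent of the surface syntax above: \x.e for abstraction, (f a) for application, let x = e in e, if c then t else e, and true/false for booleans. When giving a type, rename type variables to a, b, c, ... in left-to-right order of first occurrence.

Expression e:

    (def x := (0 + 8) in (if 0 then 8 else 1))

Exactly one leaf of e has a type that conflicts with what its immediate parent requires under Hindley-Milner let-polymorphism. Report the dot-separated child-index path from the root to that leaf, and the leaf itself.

Trace:
  unify Int ~ Int
  unify Int ~ Int
let x : Int
  unify Int ~ Bool
  FAIL: mismatch Int ~ Bool

Answer: 1.0 : 0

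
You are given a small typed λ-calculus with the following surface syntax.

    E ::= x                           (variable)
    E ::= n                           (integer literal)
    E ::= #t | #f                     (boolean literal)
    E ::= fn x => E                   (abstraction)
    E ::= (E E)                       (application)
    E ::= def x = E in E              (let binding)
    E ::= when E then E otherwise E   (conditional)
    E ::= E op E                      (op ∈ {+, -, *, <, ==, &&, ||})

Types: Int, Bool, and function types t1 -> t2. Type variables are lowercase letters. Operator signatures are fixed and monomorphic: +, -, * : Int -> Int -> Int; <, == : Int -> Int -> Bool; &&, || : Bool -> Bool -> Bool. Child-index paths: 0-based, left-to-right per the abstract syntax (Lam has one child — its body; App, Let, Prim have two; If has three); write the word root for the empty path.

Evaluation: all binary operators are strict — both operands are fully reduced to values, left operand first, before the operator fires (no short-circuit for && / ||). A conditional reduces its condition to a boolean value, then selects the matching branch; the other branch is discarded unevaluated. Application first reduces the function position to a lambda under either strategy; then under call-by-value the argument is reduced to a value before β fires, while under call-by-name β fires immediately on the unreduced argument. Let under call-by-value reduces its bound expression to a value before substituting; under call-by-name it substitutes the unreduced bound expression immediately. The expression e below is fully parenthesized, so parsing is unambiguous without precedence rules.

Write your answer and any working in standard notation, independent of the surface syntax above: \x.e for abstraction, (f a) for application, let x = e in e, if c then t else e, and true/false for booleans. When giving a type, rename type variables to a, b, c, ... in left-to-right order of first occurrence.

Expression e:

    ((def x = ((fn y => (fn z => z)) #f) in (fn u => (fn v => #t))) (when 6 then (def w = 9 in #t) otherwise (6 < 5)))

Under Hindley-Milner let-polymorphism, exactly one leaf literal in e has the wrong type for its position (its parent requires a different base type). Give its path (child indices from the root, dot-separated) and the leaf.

Answer: 1.0 : 6

Derivation:
z : b
\z._ : b -> b
\y._ : a -> b -> b
  unify a -> b -> b ~ Bool -> c
  unify a ~ Bool
  unify b -> b ~ c
_ _ : b -> b
let x : forall. b -> b
\v._ : e -> Bool
\u._ : d -> e -> Bool
  unify Int ~ Bool
  FAIL: mismatch Int ~ Bool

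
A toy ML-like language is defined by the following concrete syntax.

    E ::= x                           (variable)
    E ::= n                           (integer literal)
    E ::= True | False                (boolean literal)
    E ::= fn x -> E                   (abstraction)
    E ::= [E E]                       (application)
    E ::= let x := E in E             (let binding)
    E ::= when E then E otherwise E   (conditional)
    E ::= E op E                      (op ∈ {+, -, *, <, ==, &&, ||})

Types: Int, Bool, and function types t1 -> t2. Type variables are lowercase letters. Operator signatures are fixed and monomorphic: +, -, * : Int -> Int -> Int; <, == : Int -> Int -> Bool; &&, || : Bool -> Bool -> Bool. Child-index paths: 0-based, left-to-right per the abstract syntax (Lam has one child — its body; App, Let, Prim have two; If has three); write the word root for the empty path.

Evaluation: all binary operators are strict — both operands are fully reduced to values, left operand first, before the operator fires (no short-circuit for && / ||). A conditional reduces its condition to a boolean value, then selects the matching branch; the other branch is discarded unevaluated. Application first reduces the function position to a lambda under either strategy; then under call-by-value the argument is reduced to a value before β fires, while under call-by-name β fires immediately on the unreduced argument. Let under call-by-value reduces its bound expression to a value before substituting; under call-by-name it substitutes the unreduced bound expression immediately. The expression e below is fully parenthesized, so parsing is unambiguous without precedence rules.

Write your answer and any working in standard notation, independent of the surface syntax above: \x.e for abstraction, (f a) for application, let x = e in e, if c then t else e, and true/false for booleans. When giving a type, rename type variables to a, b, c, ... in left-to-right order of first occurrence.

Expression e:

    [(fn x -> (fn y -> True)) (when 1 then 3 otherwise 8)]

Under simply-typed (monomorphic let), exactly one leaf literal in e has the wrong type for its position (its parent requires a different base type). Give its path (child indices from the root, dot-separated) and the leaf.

Answer: 1.0 : 1

Working:
\y._ : b -> Bool
\x._ : a -> b -> Bool
  unify Int ~ Bool
  FAIL: mismatch Int ~ Bool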